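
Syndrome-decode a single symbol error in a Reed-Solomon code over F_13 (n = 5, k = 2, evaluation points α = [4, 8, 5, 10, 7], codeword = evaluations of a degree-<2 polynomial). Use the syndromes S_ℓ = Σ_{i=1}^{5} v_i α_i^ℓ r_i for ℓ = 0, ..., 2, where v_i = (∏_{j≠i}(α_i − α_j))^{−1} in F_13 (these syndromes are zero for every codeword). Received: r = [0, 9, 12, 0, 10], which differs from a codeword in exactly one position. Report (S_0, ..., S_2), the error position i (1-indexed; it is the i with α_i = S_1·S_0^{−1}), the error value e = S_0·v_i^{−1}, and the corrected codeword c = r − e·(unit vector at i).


S = (10, 9, 12), error at position 4, error magnitude e = 6, c = [0, 9, 12, 7, 10].

Step 1: column multipliers v_i = (∏_{j≠i}(α_i − α_j))^{−1} mod 13.
  i = 1 (α = 4): (4−8)(4−5)(4−10)(4−7) = (−4)·(−1)·(−6)·(−3) = 72 ≡ 7, so v_1 = 7^{−1} = 2 (mod 13).
  i = 2 (α = 8): (8−4)(8−5)(8−10)(8−7) = 4·3·(−2)·1 = −24 ≡ 2, so v_2 = 2^{−1} = 7 (mod 13).
  i = 3 (α = 5): (5−4)(5−8)(5−10)(5−7) = 1·(−3)·(−5)·(−2) = −30 ≡ 9, so v_3 = 9^{−1} = 3 (mod 13).
  i = 4 (α = 10): (10−4)(10−8)(10−5)(10−7) = 6·2·5·3 = 180 ≡ 11, so v_4 = 11^{−1} = 6 (mod 13).
  i = 5 (α = 7): (7−4)(7−8)(7−5)(7−10) = 3·(−1)·2·(−3) = 18 ≡ 5, so v_5 = 5^{−1} = 8 (mod 13).
  v = [2, 7, 3, 6, 8].
Step 2: syndromes of r = [0, 9, 12, 0, 10] (all sums mod 13).
  S_0 = Σ v_i r_i = 2·0 + 7·9 + 3·12 + 6·0 + 8·10 = 179 ≡ 10.
  S_1 = Σ v_i α_i r_i = 2·4·0 + 7·8·9 + 3·5·12 + 6·10·0 + 8·7·10 = 1244 ≡ 9.
  α_i^2 mod 13 = [3, 12, 12, 9, 10].
  S_2 = Σ v_i α_i^2 r_i = 2·3·0 + 7·12·9 + 3·12·12 + 6·9·0 + 8·10·10 = 1988 ≡ 12.
  S = (10, 9, 12) ≠ 0, so r is not a codeword (an error is present).
Step 3: locate the error. For a single error e at position i, S_ℓ = v_i·e·α_i^ℓ, so α_err = S_1/S_0.
  S_0^{−1} = 10^{−1} = 4 (mod 13), so α_err = 9·4 = 36 ≡ 10 = α_4. Error position i = 4.
  Consistency check: S_2/S_1 = 12·3 = 36 ≡ 10 = α_err ✓ (single-error assumption holds).
Step 4: error magnitude e = S_0/v_4 = S_0·∏_{j≠4}(α_4 − α_j) = 10·11 = 110 ≡ 6 (mod 13).
Step 5: correct position 4: c_4 = r_4 − e = 0 − 6 ≡ 7 (mod 13). Hence c = [0, 9, 12, 7, 10].
  Check: interpolating c through the α_i gives m(x) = 4 + 12·x (degree < 2) with m(α_i) = c_i for every i, so c is indeed a codeword.


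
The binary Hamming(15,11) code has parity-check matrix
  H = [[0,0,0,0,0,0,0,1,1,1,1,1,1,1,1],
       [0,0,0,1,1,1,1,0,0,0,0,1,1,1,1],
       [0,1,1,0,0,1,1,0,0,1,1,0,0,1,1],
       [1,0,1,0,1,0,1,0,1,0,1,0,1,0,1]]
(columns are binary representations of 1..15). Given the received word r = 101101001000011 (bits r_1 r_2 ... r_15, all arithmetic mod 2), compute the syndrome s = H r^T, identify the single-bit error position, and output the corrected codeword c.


s = (1, 0, 0, 0)^T, error position = 8, corrected codeword c = 101101011000011

Compute s = H r^T mod 2 one row at a time:
  s_1 = 0 + 1 + 0 + 0 + 0 + 0 + 1 + 1 = 3 ≡ 1 (mod 2).
  s_2 = 1 + 0 + 1 + 0 + 0 + 0 + 1 + 1 = 4 ≡ 0 (mod 2).
  s_3 = 0 + 1 + 1 + 0 + 0 + 0 + 1 + 1 = 4 ≡ 0 (mod 2).
  s_4 = 1 + 1 + 0 + 0 + 1 + 0 + 0 + 1 = 4 ≡ 0 (mod 2).
s = (1, 0, 0, 0)^T — this equals column 8 of H (binary 1000), so error is at position 8.
Correct: flip bit 8 of r = 101101001000011 to get c = 101101011000011.


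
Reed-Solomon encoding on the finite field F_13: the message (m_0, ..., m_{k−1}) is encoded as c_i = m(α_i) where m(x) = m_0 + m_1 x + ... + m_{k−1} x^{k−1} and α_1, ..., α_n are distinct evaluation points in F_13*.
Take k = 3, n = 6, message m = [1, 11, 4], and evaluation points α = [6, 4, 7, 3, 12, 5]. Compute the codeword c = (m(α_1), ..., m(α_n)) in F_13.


c = [3, 5, 1, 5, 7, 0]

Message polynomial: m(x) = 1 + 11·x + 4·x^2 (mod 13).
For each evaluation point α_i, compute m(α_i) mod 13:
  α_1 = 6: Horner steps 4 → 9 → 3, so m(6) = 3.
  α_2 = 4: Horner steps 4 → 1 → 5, so m(4) = 5.
  α_3 = 7: Horner steps 4 → 0 → 1, so m(7) = 1.
  α_4 = 3: Horner steps 4 → 10 → 5, so m(3) = 5.
  α_5 = 12: Horner steps 4 → 7 → 7, so m(12) = 7.
  α_6 = 5: Horner steps 4 → 5 → 0, so m(5) = 0.
Codeword c = [3, 5, 1, 5, 7, 0] ∈ F_13^6.


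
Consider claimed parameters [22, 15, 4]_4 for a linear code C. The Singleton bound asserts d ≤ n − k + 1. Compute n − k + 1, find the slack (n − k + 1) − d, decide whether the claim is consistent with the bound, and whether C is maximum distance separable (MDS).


Singleton RHS = n − k + 1 = 8, slack = 4, bound satisfied, not MDS.

Singleton bound: d ≤ n − k + 1.
Here n = 22, k = 15, so n − k + 1 = 8.
Given d = 4, check d ≤ 8: YES.
Slack = (n − k + 1) − d = 4.
The code is NOT MDS (slack = 4 > 0).
Description: the claimed parameters are [22, 15, 4]_4; such a code would be non-MDS.


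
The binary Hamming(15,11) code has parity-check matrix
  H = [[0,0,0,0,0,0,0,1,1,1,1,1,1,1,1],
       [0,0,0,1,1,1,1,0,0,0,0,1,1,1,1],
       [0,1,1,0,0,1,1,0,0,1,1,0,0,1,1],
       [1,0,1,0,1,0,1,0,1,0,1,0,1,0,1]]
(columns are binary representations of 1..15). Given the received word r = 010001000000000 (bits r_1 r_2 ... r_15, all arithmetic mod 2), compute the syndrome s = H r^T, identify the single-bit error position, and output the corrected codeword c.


s = (0, 1, 0, 0)^T, error position = 4, corrected codeword c = 010101000000000

Compute s = H r^T mod 2 one row at a time:
  s_1 = 0 + 0 + 0 + 0 + 0 + 0 + 0 + 0 = 0 ≡ 0 (mod 2).
  s_2 = 0 + 0 + 1 + 0 + 0 + 0 + 0 + 0 = 1 ≡ 1 (mod 2).
  s_3 = 1 + 0 + 1 + 0 + 0 + 0 + 0 + 0 = 2 ≡ 0 (mod 2).
  s_4 = 0 + 0 + 0 + 0 + 0 + 0 + 0 + 0 = 0 ≡ 0 (mod 2).
s = (0, 1, 0, 0)^T — this equals column 4 of H (binary 0100), so error is at position 4.
Correct: flip bit 4 of r = 010001000000000 to get c = 010101000000000.


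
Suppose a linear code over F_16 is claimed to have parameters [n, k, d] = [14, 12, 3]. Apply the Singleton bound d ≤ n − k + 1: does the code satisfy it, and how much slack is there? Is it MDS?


Singleton RHS = n − k + 1 = 3, slack = 0, bound satisfied, MDS.

Singleton bound: d ≤ n − k + 1.
Here n = 14, k = 12, so n − k + 1 = 3.
Given d = 3, check d ≤ 3: YES.
Slack = (n − k + 1) − d = 0.
The code is MDS (slack = 0).
Description: the claimed parameters are [14, 12, 3]_16; such a code would be MDS (meets Singleton bound).


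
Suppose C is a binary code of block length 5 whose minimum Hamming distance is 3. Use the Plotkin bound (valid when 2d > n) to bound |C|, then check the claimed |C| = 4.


Plotkin bound M ≤ 6; given |C| = 4 ≤ bound (satisfied).

Check applicability: 2d = 6, n = 5.
2d − n = 1 > 0, so Plotkin applies.
Compute d/(2d−n) = 3/1 ≈ 3.0000.
⌊d/(2d−n)⌋ = 3.
Plotkin bound: M ≤ 2·3 = 6.
Given |C| = 4, check: satisfied.
This |C| is below the Plotkin bound.


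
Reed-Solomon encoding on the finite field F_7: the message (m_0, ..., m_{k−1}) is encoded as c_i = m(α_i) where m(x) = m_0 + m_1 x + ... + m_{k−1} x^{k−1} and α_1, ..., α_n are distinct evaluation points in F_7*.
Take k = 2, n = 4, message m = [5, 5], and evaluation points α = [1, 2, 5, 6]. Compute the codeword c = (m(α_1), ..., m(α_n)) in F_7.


c = [3, 1, 2, 0]

Message polynomial: m(x) = 5 + 5·x (mod 7).
For each evaluation point α_i, compute m(α_i) mod 7:
  α_1 = 1: Horner steps 5 → 3, so m(1) = 3.
  α_2 = 2: Horner steps 5 → 1, so m(2) = 1.
  α_3 = 5: Horner steps 5 → 2, so m(5) = 2.
  α_4 = 6: Horner steps 5 → 0, so m(6) = 0.
Codeword c = [3, 1, 2, 0] ∈ F_7^4.


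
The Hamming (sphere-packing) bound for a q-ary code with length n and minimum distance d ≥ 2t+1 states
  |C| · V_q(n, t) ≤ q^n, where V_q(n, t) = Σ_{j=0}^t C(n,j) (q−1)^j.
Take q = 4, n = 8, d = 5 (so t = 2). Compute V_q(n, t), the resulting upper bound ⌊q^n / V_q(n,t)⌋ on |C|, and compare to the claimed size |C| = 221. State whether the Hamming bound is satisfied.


V_q(n, t) = 277, q^n = 65536, Hamming bound = 236, |C| = 221 ≤ bound (satisfied).

Step 1: Compute V_q(n, t) = Σ_{j=0}^2 C(n, j) (q−1)^j.
  j = 0: C(8,0)·(3)^0 = 1·1 = 1.
  j = 1: C(8,1)·(3)^1 = 8·3 = 24.
  j = 2: C(8,2)·(3)^2 = 28·9 = 252.
  V_q(n, t) = 1 + 24 + 252 = 277.
Step 2: q^n = 4^8 = 65536.
Step 3: Hamming bound ⌊q^n / V_q(n,t)⌋ = ⌊65536/277⌋ = 236.
Step 4: Compare |C| = 221 to 236: satisfied.
The claimed |C| lies below the Hamming bound.


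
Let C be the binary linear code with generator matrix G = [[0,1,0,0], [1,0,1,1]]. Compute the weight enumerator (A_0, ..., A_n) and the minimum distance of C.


Weight distribution: A_0 = 1, A_1 = 1, A_3 = 1, A_4 = 1. Minimum distance d = 1.

Enumerate all 2^2 = 4 messages m ∈ F_2^2.
For each, compute codeword c = mG in F_2^4, then tally its weight.
  m = 00 → c = 0000, weight = 0.
  m = 10 → c = 0100, weight = 1.
  m = 01 → c = 1011, weight = 3.
  m = 11 → c = 1111, weight = 4.
Tally weights:
  weight 0: 1 codewords.
  weight 1: 1 codewords.
  weight 3: 1 codewords.
  weight 4: 1 codewords.
Minimum distance d = smallest w > 0 with A_w > 0 = 1.
Sanity: Σ A_w = 4 = 2^2 = 4 ✓.


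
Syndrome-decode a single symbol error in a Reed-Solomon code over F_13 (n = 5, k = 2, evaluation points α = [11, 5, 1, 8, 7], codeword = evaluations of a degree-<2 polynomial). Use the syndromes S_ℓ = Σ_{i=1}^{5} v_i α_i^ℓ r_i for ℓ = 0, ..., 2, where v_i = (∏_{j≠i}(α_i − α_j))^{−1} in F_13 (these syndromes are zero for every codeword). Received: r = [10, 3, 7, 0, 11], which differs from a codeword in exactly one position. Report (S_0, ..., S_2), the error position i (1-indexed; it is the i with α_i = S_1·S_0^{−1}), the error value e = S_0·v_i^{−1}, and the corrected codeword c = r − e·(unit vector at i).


S = (4, 2, 1), error at position 5, error magnitude e = 10, c = [10, 3, 7, 0, 1].

Step 1: column multipliers v_i = (∏_{j≠i}(α_i − α_j))^{−1} mod 13.
  i = 1 (α = 11): (11−5)(11−1)(11−8)(11−7) = 6·10·3·4 = 720 ≡ 5, so v_1 = 5^{−1} = 8 (mod 13).
  i = 2 (α = 5): (5−11)(5−1)(5−8)(5−7) = (−6)·4·(−3)·(−2) = −144 ≡ 12, so v_2 = 12^{−1} = 12 (mod 13).
  i = 3 (α = 1): (1−11)(1−5)(1−8)(1−7) = (−10)·(−4)·(−7)·(−6) = 1680 ≡ 3, so v_3 = 3^{−1} = 9 (mod 13).
  i = 4 (α = 8): (8−11)(8−5)(8−1)(8−7) = (−3)·3·7·1 = −63 ≡ 2, so v_4 = 2^{−1} = 7 (mod 13).
  i = 5 (α = 7): (7−11)(7−5)(7−1)(7−8) = (−4)·2·6·(−1) = 48 ≡ 9, so v_5 = 9^{−1} = 3 (mod 13).
  v = [8, 12, 9, 7, 3].
Step 2: syndromes of r = [10, 3, 7, 0, 11] (all sums mod 13).
  S_0 = Σ v_i r_i = 8·10 + 12·3 + 9·7 + 7·0 + 3·11 = 212 ≡ 4.
  S_1 = Σ v_i α_i r_i = 8·11·10 + 12·5·3 + 9·1·7 + 7·8·0 + 3·7·11 = 1354 ≡ 2.
  α_i^2 mod 13 = [4, 12, 1, 12, 10].
  S_2 = Σ v_i α_i^2 r_i = 8·4·10 + 12·12·3 + 9·1·7 + 7·12·0 + 3·10·11 = 1145 ≡ 1.
  S = (4, 2, 1) ≠ 0, so r is not a codeword (an error is present).
Step 3: locate the error. For a single error e at position i, S_ℓ = v_i·e·α_i^ℓ, so α_err = S_1/S_0.
  S_0^{−1} = 4^{−1} = 10 (mod 13), so α_err = 2·10 = 20 ≡ 7 = α_5. Error position i = 5.
  Consistency check: S_2/S_1 = 1·7 = 7 ≡ 7 = α_err ✓ (single-error assumption holds).
Step 4: error magnitude e = S_0/v_5 = S_0·∏_{j≠5}(α_5 − α_j) = 4·9 = 36 ≡ 10 (mod 13).
Step 5: correct position 5: c_5 = r_5 − e = 11 − 10 ≡ 1 (mod 13). Hence c = [10, 3, 7, 0, 1].
  Check: interpolating c through the α_i gives m(x) = 8 + 12·x (degree < 2) with m(α_i) = c_i for every i, so c is indeed a codeword.


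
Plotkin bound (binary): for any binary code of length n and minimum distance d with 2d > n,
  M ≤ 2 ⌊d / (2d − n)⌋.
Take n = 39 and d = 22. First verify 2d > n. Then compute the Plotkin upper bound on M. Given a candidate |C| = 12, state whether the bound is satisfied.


Plotkin bound M ≤ 8; given |C| = 12 > bound (violated).

Check applicability: 2d = 44, n = 39.
2d − n = 5 > 0, so Plotkin applies.
Compute d/(2d−n) = 22/5 ≈ 4.4000.
⌊d/(2d−n)⌋ = 4.
Plotkin bound: M ≤ 2·4 = 8.
Given |C| = 12, check: VIOLATED.
This |C| is above the Plotkin bound, so no binary code with n = 39, d = 22 and 12 codewords exists.


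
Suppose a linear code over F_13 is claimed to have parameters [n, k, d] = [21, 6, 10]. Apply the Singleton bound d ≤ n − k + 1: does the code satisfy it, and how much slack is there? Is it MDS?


Singleton RHS = n − k + 1 = 16, slack = 6, bound satisfied, not MDS.

Singleton bound: d ≤ n − k + 1.
Here n = 21, k = 6, so n − k + 1 = 16.
Given d = 10, check d ≤ 16: YES.
Slack = (n − k + 1) − d = 6.
The code is NOT MDS (slack = 6 > 0).
Description: the claimed parameters are [21, 6, 10]_13; such a code would be non-MDS.


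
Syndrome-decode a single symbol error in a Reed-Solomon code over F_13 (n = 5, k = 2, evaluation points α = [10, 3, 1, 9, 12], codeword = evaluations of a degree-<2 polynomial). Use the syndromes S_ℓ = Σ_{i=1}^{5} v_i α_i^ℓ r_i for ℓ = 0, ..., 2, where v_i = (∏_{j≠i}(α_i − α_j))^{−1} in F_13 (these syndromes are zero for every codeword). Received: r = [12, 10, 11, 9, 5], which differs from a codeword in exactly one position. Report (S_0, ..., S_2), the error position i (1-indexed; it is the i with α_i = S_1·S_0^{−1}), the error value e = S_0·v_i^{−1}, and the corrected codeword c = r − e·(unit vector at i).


S = (10, 4, 12), error at position 2, error magnitude e = 6, c = [12, 4, 11, 9, 5].

Step 1: column multipliers v_i = (∏_{j≠i}(α_i − α_j))^{−1} mod 13.
  i = 1 (α = 10): (10−3)(10−1)(10−9)(10−12) = 7·9·1·(−2) = −126 ≡ 4, so v_1 = 4^{−1} = 10 (mod 13).
  i = 2 (α = 3): (3−10)(3−1)(3−9)(3−12) = (−7)·2·(−6)·(−9) = −756 ≡ 11, so v_2 = 11^{−1} = 6 (mod 13).
  i = 3 (α = 1): (1−10)(1−3)(1−9)(1−12) = (−9)·(−2)·(−8)·(−11) = 1584 ≡ 11, so v_3 = 11^{−1} = 6 (mod 13).
  i = 4 (α = 9): (9−10)(9−3)(9−1)(9−12) = (−1)·6·8·(−3) = 144 ≡ 1, so v_4 = 1^{−1} = 1 (mod 13).
  i = 5 (α = 12): (12−10)(12−3)(12−1)(12−9) = 2·9·11·3 = 594 ≡ 9, so v_5 = 9^{−1} = 3 (mod 13).
  v = [10, 6, 6, 1, 3].
Step 2: syndromes of r = [12, 10, 11, 9, 5] (all sums mod 13).
  S_0 = Σ v_i r_i = 10·12 + 6·10 + 6·11 + 1·9 + 3·5 = 270 ≡ 10.
  S_1 = Σ v_i α_i r_i = 10·10·12 + 6·3·10 + 6·1·11 + 1·9·9 + 3·12·5 = 1707 ≡ 4.
  α_i^2 mod 13 = [9, 9, 1, 3, 1].
  S_2 = Σ v_i α_i^2 r_i = 10·9·12 + 6·9·10 + 6·1·11 + 1·3·9 + 3·1·5 = 1728 ≡ 12.
  S = (10, 4, 12) ≠ 0, so r is not a codeword (an error is present).
Step 3: locate the error. For a single error e at position i, S_ℓ = v_i·e·α_i^ℓ, so α_err = S_1/S_0.
  S_0^{−1} = 10^{−1} = 4 (mod 13), so α_err = 4·4 = 16 ≡ 3 = α_2. Error position i = 2.
  Consistency check: S_2/S_1 = 12·10 = 120 ≡ 3 = α_err ✓ (single-error assumption holds).
Step 4: error magnitude e = S_0/v_2 = S_0·∏_{j≠2}(α_2 − α_j) = 10·11 = 110 ≡ 6 (mod 13).
Step 5: correct position 2: c_2 = r_2 − e = 10 − 6 ≡ 4 (mod 13). Hence c = [12, 4, 11, 9, 5].
  Check: interpolating c through the α_i gives m(x) = 8 + 3·x (degree < 2) with m(α_i) = c_i for every i, so c is indeed a codeword.


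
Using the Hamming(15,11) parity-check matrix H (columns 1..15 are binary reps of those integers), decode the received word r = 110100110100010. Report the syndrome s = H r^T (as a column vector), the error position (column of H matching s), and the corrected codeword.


s = (1, 1, 0, 0)^T, error position = 12, corrected codeword c = 110100110101010

Compute s = H r^T mod 2 one row at a time:
  s_1 = 1 + 0 + 1 + 0 + 0 + 0 + 1 + 0 = 3 ≡ 1 (mod 2).
  s_2 = 1 + 0 + 0 + 1 + 0 + 0 + 1 + 0 = 3 ≡ 1 (mod 2).
  s_3 = 1 + 0 + 0 + 1 + 1 + 0 + 1 + 0 = 4 ≡ 0 (mod 2).
  s_4 = 1 + 0 + 0 + 1 + 0 + 0 + 0 + 0 = 2 ≡ 0 (mod 2).
s = (1, 1, 0, 0)^T — this equals column 12 of H (binary 1100), so error is at position 12.
Correct: flip bit 12 of r = 110100110100010 to get c = 110100110101010.


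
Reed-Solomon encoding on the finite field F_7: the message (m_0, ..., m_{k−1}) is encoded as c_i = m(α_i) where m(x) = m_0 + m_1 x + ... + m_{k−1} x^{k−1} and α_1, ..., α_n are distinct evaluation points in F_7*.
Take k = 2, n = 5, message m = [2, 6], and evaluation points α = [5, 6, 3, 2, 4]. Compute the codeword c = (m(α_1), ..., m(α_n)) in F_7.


c = [4, 3, 6, 0, 5]

Message polynomial: m(x) = 2 + 6·x (mod 7).
For each evaluation point α_i, compute m(α_i) mod 7:
  α_1 = 5: Horner steps 6 → 4, so m(5) = 4.
  α_2 = 6: Horner steps 6 → 3, so m(6) = 3.
  α_3 = 3: Horner steps 6 → 6, so m(3) = 6.
  α_4 = 2: Horner steps 6 → 0, so m(2) = 0.
  α_5 = 4: Horner steps 6 → 5, so m(4) = 5.
Codeword c = [4, 3, 6, 0, 5] ∈ F_7^5.


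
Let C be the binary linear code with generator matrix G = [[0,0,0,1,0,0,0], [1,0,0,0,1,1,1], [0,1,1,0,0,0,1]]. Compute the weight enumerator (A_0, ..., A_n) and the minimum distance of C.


Weight distribution: A_0 = 1, A_1 = 1, A_3 = 1, A_4 = 2, A_5 = 2, A_6 = 1. Minimum distance d = 1.

Enumerate all 2^3 = 8 messages m ∈ F_2^3.
For each, compute codeword c = mG in F_2^7, then tally its weight.
  m = 000 → c = 0000000, weight = 0.
  m = 100 → c = 0001000, weight = 1.
  m = 010 → c = 1000111, weight = 4.
  m = 110 → c = 1001111, weight = 5.
  m = 001 → c = 0110001, weight = 3.
  m = 101 → c = 0111001, weight = 4.
  m = 011 → c = 1110110, weight = 5.
  m = 111 → c = 1111110, weight = 6.
Tally weights:
  weight 0: 1 codewords.
  weight 1: 1 codewords.
  weight 3: 1 codewords.
  weight 4: 2 codewords.
  weight 5: 2 codewords.
  weight 6: 1 codewords.
Minimum distance d = smallest w > 0 with A_w > 0 = 1.
Sanity: Σ A_w = 8 = 2^3 = 8 ✓.


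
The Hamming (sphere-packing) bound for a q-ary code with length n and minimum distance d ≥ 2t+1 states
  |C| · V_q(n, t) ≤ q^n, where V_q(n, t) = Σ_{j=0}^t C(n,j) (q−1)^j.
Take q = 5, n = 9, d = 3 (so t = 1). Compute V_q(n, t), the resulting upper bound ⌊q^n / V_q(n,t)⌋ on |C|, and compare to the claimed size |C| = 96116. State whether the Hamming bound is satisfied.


V_q(n, t) = 37, q^n = 1953125, Hamming bound = 52787, |C| = 96116 > bound (violated).

Step 1: Compute V_q(n, t) = Σ_{j=0}^1 C(n, j) (q−1)^j.
  j = 0: C(9,0)·(4)^0 = 1·1 = 1.
  j = 1: C(9,1)·(4)^1 = 9·4 = 36.
  V_q(n, t) = 1 + 36 = 37.
Step 2: q^n = 5^9 = 1953125.
Step 3: Hamming bound ⌊q^n / V_q(n,t)⌋ = ⌊1953125/37⌋ = 52787.
Step 4: Compare |C| = 96116 to 52787: violated.
The claimed |C| lies above the Hamming bound, so no 5-ary code of length 9 with d ≥ 3 can have 96116 codewords.


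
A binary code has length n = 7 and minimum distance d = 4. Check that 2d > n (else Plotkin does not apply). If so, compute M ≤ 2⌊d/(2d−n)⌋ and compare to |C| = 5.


Plotkin bound M ≤ 8; given |C| = 5 ≤ bound (satisfied).

Check applicability: 2d = 8, n = 7.
2d − n = 1 > 0, so Plotkin applies.
Compute d/(2d−n) = 4/1 ≈ 4.0000.
⌊d/(2d−n)⌋ = 4.
Plotkin bound: M ≤ 2·4 = 8.
Given |C| = 5, check: satisfied.
This |C| is below the Plotkin bound.


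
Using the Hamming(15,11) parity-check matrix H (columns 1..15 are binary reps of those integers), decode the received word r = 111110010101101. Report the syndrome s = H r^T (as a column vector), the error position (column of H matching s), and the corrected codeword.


s = (1, 1, 0, 1)^T, error position = 13, corrected codeword c = 111110010101001

Compute s = H r^T mod 2 one row at a time:
  s_1 = 1 + 0 + 1 + 0 + 1 + 1 + 0 + 1 = 5 ≡ 1 (mod 2).
  s_2 = 1 + 1 + 0 + 0 + 1 + 1 + 0 + 1 = 5 ≡ 1 (mod 2).
  s_3 = 1 + 1 + 0 + 0 + 1 + 0 + 0 + 1 = 4 ≡ 0 (mod 2).
  s_4 = 1 + 1 + 1 + 0 + 0 + 0 + 1 + 1 = 5 ≡ 1 (mod 2).
s = (1, 1, 0, 1)^T — this equals column 13 of H (binary 1101), so error is at position 13.
Correct: flip bit 13 of r = 111110010101101 to get c = 111110010101001.


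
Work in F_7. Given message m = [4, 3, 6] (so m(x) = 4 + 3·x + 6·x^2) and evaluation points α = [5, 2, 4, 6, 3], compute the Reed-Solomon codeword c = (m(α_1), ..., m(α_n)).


c = [1, 6, 0, 0, 4]

Message polynomial: m(x) = 4 + 3·x + 6·x^2 (mod 7).
For each evaluation point α_i, compute m(α_i) mod 7:
  α_1 = 5: Horner steps 6 → 5 → 1, so m(5) = 1.
  α_2 = 2: Horner steps 6 → 1 → 6, so m(2) = 6.
  α_3 = 4: Horner steps 6 → 6 → 0, so m(4) = 0.
  α_4 = 6: Horner steps 6 → 4 → 0, so m(6) = 0.
  α_5 = 3: Horner steps 6 → 0 → 4, so m(3) = 4.
Codeword c = [1, 6, 0, 0, 4] ∈ F_7^5.


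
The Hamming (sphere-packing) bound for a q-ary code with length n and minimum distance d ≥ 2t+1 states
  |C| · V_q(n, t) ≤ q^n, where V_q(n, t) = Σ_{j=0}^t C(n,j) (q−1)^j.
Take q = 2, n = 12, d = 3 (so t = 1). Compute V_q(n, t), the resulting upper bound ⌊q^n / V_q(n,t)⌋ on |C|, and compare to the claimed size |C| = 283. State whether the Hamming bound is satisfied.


V_q(n, t) = 13, q^n = 4096, Hamming bound = 315, |C| = 283 ≤ bound (satisfied).

Step 1: Compute V_q(n, t) = Σ_{j=0}^1 C(n, j) (q−1)^j.
  j = 0: C(12,0)·(1)^0 = 1·1 = 1.
  j = 1: C(12,1)·(1)^1 = 12·1 = 12.
  V_q(n, t) = 1 + 12 = 13.
Step 2: q^n = 2^12 = 4096.
Step 3: Hamming bound ⌊q^n / V_q(n,t)⌋ = ⌊4096/13⌋ = 315.
Step 4: Compare |C| = 283 to 315: satisfied.
The claimed |C| lies below the Hamming bound.


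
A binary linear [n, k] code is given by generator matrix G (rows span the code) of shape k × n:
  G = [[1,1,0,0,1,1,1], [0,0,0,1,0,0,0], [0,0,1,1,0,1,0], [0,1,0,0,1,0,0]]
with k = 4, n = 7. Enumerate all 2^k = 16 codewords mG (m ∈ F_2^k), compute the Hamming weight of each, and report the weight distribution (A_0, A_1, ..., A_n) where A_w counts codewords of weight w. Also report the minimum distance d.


Weight distribution: A_0 = 1, A_1 = 1, A_2 = 2, A_3 = 4, A_4 = 3, A_5 = 3, A_6 = 2. Minimum distance d = 1.

Enumerate all 2^4 = 16 messages m ∈ F_2^4.
For each, compute codeword c = mG in F_2^7, then tally its weight.
  m = 0000 → c = 0000000, weight = 0.
  m = 1000 → c = 1100111, weight = 5.
  m = 0100 → c = 0001000, weight = 1.
  m = 1100 → c = 1101111, weight = 6.
  m = 0010 → c = 0011010, weight = 3.
  m = 1010 → c = 1111101, weight = 6.
  m = 0110 → c = 0010010, weight = 2.
  m = 1110 → c = 1110101, weight = 5.
  m = 0001 → c = 0100100, weight = 2.
  m = 1001 → c = 1000011, weight = 3.
  m = 0101 → c = 0101100, weight = 3.
  m = 1101 → c = 1001011, weight = 4.
  m = 0011 → c = 0111110, weight = 5.
  m = 1011 → c = 1011001, weight = 4.
  m = 0111 → c = 0110110, weight = 4.
  m = 1111 → c = 1010001, weight = 3.
Tally weights:
  weight 0: 1 codewords.
  weight 1: 1 codewords.
  weight 2: 2 codewords.
  weight 3: 4 codewords.
  weight 4: 3 codewords.
  weight 5: 3 codewords.
  weight 6: 2 codewords.
Minimum distance d = smallest w > 0 with A_w > 0 = 1.
Sanity: Σ A_w = 16 = 2^4 = 16 ✓.


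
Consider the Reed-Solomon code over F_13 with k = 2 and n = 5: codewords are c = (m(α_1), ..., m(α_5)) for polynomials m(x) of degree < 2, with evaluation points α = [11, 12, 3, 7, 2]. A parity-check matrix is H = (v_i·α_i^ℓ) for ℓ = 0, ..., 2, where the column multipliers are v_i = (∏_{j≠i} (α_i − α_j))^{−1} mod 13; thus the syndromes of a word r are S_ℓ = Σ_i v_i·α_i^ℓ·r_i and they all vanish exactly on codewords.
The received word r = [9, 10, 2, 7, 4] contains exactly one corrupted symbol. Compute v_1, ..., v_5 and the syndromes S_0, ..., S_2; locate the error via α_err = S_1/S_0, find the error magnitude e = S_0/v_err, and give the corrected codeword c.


S = (8, 10, 6), error at position 1, error magnitude e = 10, c = [12, 10, 2, 7, 4].

Step 1: column multipliers v_i = (∏_{j≠i}(α_i − α_j))^{−1} mod 13.
  i = 1 (α = 11): (11−12)(11−3)(11−7)(11−2) = (−1)·8·4·9 = −288 ≡ 11, so v_1 = 11^{−1} = 6 (mod 13).
  i = 2 (α = 12): (12−11)(12−3)(12−7)(12−2) = 1·9·5·10 = 450 ≡ 8, so v_2 = 8^{−1} = 5 (mod 13).
  i = 3 (α = 3): (3−11)(3−12)(3−7)(3−2) = (−8)·(−9)·(−4)·1 = −288 ≡ 11, so v_3 = 11^{−1} = 6 (mod 13).
  i = 4 (α = 7): (7−11)(7−12)(7−3)(7−2) = (−4)·(−5)·4·5 = 400 ≡ 10, so v_4 = 10^{−1} = 4 (mod 13).
  i = 5 (α = 2): (2−11)(2−12)(2−3)(2−7) = (−9)·(−10)·(−1)·(−5) = 450 ≡ 8, so v_5 = 8^{−1} = 5 (mod 13).
  v = [6, 5, 6, 4, 5].
Step 2: syndromes of r = [9, 10, 2, 7, 4] (all sums mod 13).
  S_0 = Σ v_i r_i = 6·9 + 5·10 + 6·2 + 4·7 + 5·4 = 164 ≡ 8.
  S_1 = Σ v_i α_i r_i = 6·11·9 + 5·12·10 + 6·3·2 + 4·7·7 + 5·2·4 = 1466 ≡ 10.
  α_i^2 mod 13 = [4, 1, 9, 10, 4].
  S_2 = Σ v_i α_i^2 r_i = 6·4·9 + 5·1·10 + 6·9·2 + 4·10·7 + 5·4·4 = 734 ≡ 6.
  S = (8, 10, 6) ≠ 0, so r is not a codeword (an error is present).
Step 3: locate the error. For a single error e at position i, S_ℓ = v_i·e·α_i^ℓ, so α_err = S_1/S_0.
  S_0^{−1} = 8^{−1} = 5 (mod 13), so α_err = 10·5 = 50 ≡ 11 = α_1. Error position i = 1.
  Consistency check: S_2/S_1 = 6·4 = 24 ≡ 11 = α_err ✓ (single-error assumption holds).
Step 4: error magnitude e = S_0/v_1 = S_0·∏_{j≠1}(α_1 − α_j) = 8·11 = 88 ≡ 10 (mod 13).
Step 5: correct position 1: c_1 = r_1 − e = 9 − 10 ≡ 12 (mod 13). Hence c = [12, 10, 2, 7, 4].
  Check: interpolating c through the α_i gives m(x) = 8 + 11·x (degree < 2) with m(α_i) = c_i for every i, so c is indeed a codeword.


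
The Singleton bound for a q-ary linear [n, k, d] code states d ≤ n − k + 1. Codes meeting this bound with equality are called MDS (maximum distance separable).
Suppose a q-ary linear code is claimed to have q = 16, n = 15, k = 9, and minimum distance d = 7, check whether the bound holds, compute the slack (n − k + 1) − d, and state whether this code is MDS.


Singleton RHS = n − k + 1 = 7, slack = 0, bound satisfied, MDS.

Singleton bound: d ≤ n − k + 1.
Here n = 15, k = 9, so n − k + 1 = 7.
Given d = 7, check d ≤ 7: YES.
Slack = (n − k + 1) − d = 0.
The code is MDS (slack = 0).
Description: the claimed parameters are [15, 9, 7]_16; such a code would be MDS (meets Singleton bound).


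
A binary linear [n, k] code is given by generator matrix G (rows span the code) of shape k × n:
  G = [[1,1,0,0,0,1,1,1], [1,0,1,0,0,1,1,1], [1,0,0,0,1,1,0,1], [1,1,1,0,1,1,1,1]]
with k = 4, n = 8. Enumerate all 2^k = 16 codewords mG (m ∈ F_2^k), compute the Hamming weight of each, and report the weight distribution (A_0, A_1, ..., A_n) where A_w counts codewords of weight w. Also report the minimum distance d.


Weight distribution: A_0 = 1, A_1 = 1, A_2 = 3, A_3 = 3, A_4 = 3, A_5 = 3, A_6 = 1, A_7 = 1. Minimum distance d = 1.

Enumerate all 2^4 = 16 messages m ∈ F_2^4.
For each, compute codeword c = mG in F_2^8, then tally its weight.
  m = 0000 → c = 00000000, weight = 0.
  m = 1000 → c = 11000111, weight = 5.
  m = 0100 → c = 10100111, weight = 5.
  m = 1100 → c = 01100000, weight = 2.
  m = 0010 → c = 10001101, weight = 4.
  m = 1010 → c = 01001010, weight = 3.
  m = 0110 → c = 00101010, weight = 3.
  m = 1110 → c = 11101101, weight = 6.
  m = 0001 → c = 11101111, weight = 7.
  m = 1001 → c = 00101000, weight = 2.
  m = 0101 → c = 01001000, weight = 2.
  m = 1101 → c = 10001111, weight = 5.
  m = 0011 → c = 01100010, weight = 3.
  m = 1011 → c = 10100101, weight = 4.
  m = 0111 → c = 11000101, weight = 4.
  m = 1111 → c = 00000010, weight = 1.
Tally weights:
  weight 0: 1 codewords.
  weight 1: 1 codewords.
  weight 2: 3 codewords.
  weight 3: 3 codewords.
  weight 4: 3 codewords.
  weight 5: 3 codewords.
  weight 6: 1 codewords.
  weight 7: 1 codewords.
Minimum distance d = smallest w > 0 with A_w > 0 = 1.
Sanity: Σ A_w = 16 = 2^4 = 16 ✓.


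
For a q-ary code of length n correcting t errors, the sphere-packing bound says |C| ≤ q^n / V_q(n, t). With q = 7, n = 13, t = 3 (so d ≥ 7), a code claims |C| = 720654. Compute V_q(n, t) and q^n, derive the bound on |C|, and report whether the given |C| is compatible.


V_q(n, t) = 64663, q^n = 96889010407, Hamming bound = 1498368, |C| = 720654 ≤ bound (satisfied).

Step 1: Compute V_q(n, t) = Σ_{j=0}^3 C(n, j) (q−1)^j.
  j = 0: C(13,0)·(6)^0 = 1·1 = 1.
  j = 1: C(13,1)·(6)^1 = 13·6 = 78.
  j = 2: C(13,2)·(6)^2 = 78·36 = 2808.
  j = 3: C(13,3)·(6)^3 = 286·216 = 61776.
  V_q(n, t) = 1 + 78 + 2808 + 61776 = 64663.
Step 2: q^n = 7^13 = 96889010407.
Step 3: Hamming bound ⌊q^n / V_q(n,t)⌋ = ⌊96889010407/64663⌋ = 1498368.
Step 4: Compare |C| = 720654 to 1498368: satisfied.
The claimed |C| lies below the Hamming bound.


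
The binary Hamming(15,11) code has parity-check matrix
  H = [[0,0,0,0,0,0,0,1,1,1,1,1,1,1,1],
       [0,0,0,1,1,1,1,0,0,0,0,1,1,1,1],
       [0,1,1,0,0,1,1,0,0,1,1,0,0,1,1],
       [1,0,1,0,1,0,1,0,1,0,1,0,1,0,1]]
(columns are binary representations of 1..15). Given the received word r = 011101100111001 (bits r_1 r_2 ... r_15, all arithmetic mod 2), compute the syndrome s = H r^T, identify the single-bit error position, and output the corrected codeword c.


s = (0, 1, 1, 0)^T, error position = 6, corrected codeword c = 011100100111001

Compute s = H r^T mod 2 one row at a time:
  s_1 = 0 + 0 + 1 + 1 + 1 + 0 + 0 + 1 = 4 ≡ 0 (mod 2).
  s_2 = 1 + 0 + 1 + 1 + 1 + 0 + 0 + 1 = 5 ≡ 1 (mod 2).
  s_3 = 1 + 1 + 1 + 1 + 1 + 1 + 0 + 1 = 7 ≡ 1 (mod 2).
  s_4 = 0 + 1 + 0 + 1 + 0 + 1 + 0 + 1 = 4 ≡ 0 (mod 2).
s = (0, 1, 1, 0)^T — this equals column 6 of H (binary 0110), so error is at position 6.
Correct: flip bit 6 of r = 011101100111001 to get c = 011100100111001.


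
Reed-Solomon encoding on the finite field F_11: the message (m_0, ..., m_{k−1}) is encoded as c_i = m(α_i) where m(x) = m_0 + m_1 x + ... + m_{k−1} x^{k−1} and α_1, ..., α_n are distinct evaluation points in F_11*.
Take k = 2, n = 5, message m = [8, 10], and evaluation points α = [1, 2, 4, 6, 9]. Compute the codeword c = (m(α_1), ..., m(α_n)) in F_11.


c = [7, 6, 4, 2, 10]

Message polynomial: m(x) = 8 + 10·x (mod 11).
For each evaluation point α_i, compute m(α_i) mod 11:
  α_1 = 1: Horner steps 10 → 7, so m(1) = 7.
  α_2 = 2: Horner steps 10 → 6, so m(2) = 6.
  α_3 = 4: Horner steps 10 → 4, so m(4) = 4.
  α_4 = 6: Horner steps 10 → 2, so m(6) = 2.
  α_5 = 9: Horner steps 10 → 10, so m(9) = 10.
Codeword c = [7, 6, 4, 2, 10] ∈ F_11^5.


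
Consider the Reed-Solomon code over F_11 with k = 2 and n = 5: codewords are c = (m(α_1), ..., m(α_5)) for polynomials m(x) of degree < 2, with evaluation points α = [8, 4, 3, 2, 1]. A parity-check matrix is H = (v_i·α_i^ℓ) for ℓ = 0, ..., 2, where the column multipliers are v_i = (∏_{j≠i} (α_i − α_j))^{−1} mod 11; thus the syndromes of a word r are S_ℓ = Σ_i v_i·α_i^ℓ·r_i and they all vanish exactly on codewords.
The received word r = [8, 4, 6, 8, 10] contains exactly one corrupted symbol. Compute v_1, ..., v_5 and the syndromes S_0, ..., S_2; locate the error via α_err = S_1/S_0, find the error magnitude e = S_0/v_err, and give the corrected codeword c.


S = (3, 2, 5), error at position 1, error magnitude e = 1, c = [7, 4, 6, 8, 10].

Step 1: column multipliers v_i = (∏_{j≠i}(α_i − α_j))^{−1} mod 11.
  i = 1 (α = 8): (8−4)(8−3)(8−2)(8−1) = 4·5·6·7 = 840 ≡ 4, so v_1 = 4^{−1} = 3 (mod 11).
  i = 2 (α = 4): (4−8)(4−3)(4−2)(4−1) = (−4)·1·2·3 = −24 ≡ 9, so v_2 = 9^{−1} = 5 (mod 11).
  i = 3 (α = 3): (3−8)(3−4)(3−2)(3−1) = (−5)·(−1)·1·2 = 10 ≡ 10, so v_3 = 10^{−1} = 10 (mod 11).
  i = 4 (α = 2): (2−8)(2−4)(2−3)(2−1) = (−6)·(−2)·(−1)·1 = −12 ≡ 10, so v_4 = 10^{−1} = 10 (mod 11).
  i = 5 (α = 1): (1−8)(1−4)(1−3)(1−2) = (−7)·(−3)·(−2)·(−1) = 42 ≡ 9, so v_5 = 9^{−1} = 5 (mod 11).
  v = [3, 5, 10, 10, 5].
Step 2: syndromes of r = [8, 4, 6, 8, 10] (all sums mod 11).
  S_0 = Σ v_i r_i = 3·8 + 5·4 + 10·6 + 10·8 + 5·10 = 234 ≡ 3.
  S_1 = Σ v_i α_i r_i = 3·8·8 + 5·4·4 + 10·3·6 + 10·2·8 + 5·1·10 = 662 ≡ 2.
  α_i^2 mod 11 = [9, 5, 9, 4, 1].
  S_2 = Σ v_i α_i^2 r_i = 3·9·8 + 5·5·4 + 10·9·6 + 10·4·8 + 5·1·10 = 1226 ≡ 5.
  S = (3, 2, 5) ≠ 0, so r is not a codeword (an error is present).
Step 3: locate the error. For a single error e at position i, S_ℓ = v_i·e·α_i^ℓ, so α_err = S_1/S_0.
  S_0^{−1} = 3^{−1} = 4 (mod 11), so α_err = 2·4 = 8 ≡ 8 = α_1. Error position i = 1.
  Consistency check: S_2/S_1 = 5·6 = 30 ≡ 8 = α_err ✓ (single-error assumption holds).
Step 4: error magnitude e = S_0/v_1 = S_0·∏_{j≠1}(α_1 − α_j) = 3·4 = 12 ≡ 1 (mod 11).
Step 5: correct position 1: c_1 = r_1 − e = 8 − 1 ≡ 7 (mod 11). Hence c = [7, 4, 6, 8, 10].
  Check: interpolating c through the α_i gives m(x) = 1 + 9·x (degree < 2) with m(α_i) = c_i for every i, so c is indeed a codeword.


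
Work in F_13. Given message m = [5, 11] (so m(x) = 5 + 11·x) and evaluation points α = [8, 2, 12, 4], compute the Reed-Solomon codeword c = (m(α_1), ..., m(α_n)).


c = [2, 1, 7, 10]

Message polynomial: m(x) = 5 + 11·x (mod 13).
For each evaluation point α_i, compute m(α_i) mod 13:
  α_1 = 8: Horner steps 11 → 2, so m(8) = 2.
  α_2 = 2: Horner steps 11 → 1, so m(2) = 1.
  α_3 = 12: Horner steps 11 → 7, so m(12) = 7.
  α_4 = 4: Horner steps 11 → 10, so m(4) = 10.
Codeword c = [2, 1, 7, 10] ∈ F_13^4.


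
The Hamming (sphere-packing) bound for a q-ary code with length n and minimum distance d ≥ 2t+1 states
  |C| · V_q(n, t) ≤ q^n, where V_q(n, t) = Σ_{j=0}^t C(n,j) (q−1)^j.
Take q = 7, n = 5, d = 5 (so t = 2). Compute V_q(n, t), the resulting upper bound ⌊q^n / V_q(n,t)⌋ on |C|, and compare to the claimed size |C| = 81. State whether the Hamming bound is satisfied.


V_q(n, t) = 391, q^n = 16807, Hamming bound = 42, |C| = 81 > bound (violated).

Step 1: Compute V_q(n, t) = Σ_{j=0}^2 C(n, j) (q−1)^j.
  j = 0: C(5,0)·(6)^0 = 1·1 = 1.
  j = 1: C(5,1)·(6)^1 = 5·6 = 30.
  j = 2: C(5,2)·(6)^2 = 10·36 = 360.
  V_q(n, t) = 1 + 30 + 360 = 391.
Step 2: q^n = 7^5 = 16807.
Step 3: Hamming bound ⌊q^n / V_q(n,t)⌋ = ⌊16807/391⌋ = 42.
Step 4: Compare |C| = 81 to 42: violated.
The claimed |C| lies above the Hamming bound, so no 7-ary code of length 5 with d ≥ 5 can have 81 codewords.


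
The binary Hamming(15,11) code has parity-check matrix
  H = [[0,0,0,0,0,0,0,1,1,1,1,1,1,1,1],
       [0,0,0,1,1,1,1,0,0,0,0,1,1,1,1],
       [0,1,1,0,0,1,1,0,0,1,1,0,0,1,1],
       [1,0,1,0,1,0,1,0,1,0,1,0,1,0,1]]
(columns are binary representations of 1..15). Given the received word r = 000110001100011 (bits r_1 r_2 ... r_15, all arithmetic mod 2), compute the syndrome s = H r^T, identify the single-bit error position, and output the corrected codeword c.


s = (0, 0, 1, 1)^T, error position = 3, corrected codeword c = 001110001100011

Compute s = H r^T mod 2 one row at a time:
  s_1 = 0 + 1 + 1 + 0 + 0 + 0 + 1 + 1 = 4 ≡ 0 (mod 2).
  s_2 = 1 + 1 + 0 + 0 + 0 + 0 + 1 + 1 = 4 ≡ 0 (mod 2).
  s_3 = 0 + 0 + 0 + 0 + 1 + 0 + 1 + 1 = 3 ≡ 1 (mod 2).
  s_4 = 0 + 0 + 1 + 0 + 1 + 0 + 0 + 1 = 3 ≡ 1 (mod 2).
s = (0, 0, 1, 1)^T — this equals column 3 of H (binary 0011), so error is at position 3.
Correct: flip bit 3 of r = 000110001100011 to get c = 001110001100011.


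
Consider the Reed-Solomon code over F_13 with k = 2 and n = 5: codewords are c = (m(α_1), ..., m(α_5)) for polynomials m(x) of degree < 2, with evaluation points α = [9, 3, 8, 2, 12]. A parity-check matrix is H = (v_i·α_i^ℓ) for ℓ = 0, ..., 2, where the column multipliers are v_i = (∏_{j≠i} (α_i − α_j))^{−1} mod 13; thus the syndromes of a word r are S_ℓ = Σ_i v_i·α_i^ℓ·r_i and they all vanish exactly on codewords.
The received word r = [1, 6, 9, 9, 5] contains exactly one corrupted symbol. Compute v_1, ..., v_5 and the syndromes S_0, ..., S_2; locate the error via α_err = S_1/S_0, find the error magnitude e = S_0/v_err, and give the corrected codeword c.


S = (6, 9, 7), error at position 3, error magnitude e = 5, c = [1, 6, 4, 9, 5].

Step 1: column multipliers v_i = (∏_{j≠i}(α_i − α_j))^{−1} mod 13.
  i = 1 (α = 9): (9−3)(9−8)(9−2)(9−12) = 6·1·7·(−3) = −126 ≡ 4, so v_1 = 4^{−1} = 10 (mod 13).
  i = 2 (α = 3): (3−9)(3−8)(3−2)(3−12) = (−6)·(−5)·1·(−9) = −270 ≡ 3, so v_2 = 3^{−1} = 9 (mod 13).
  i = 3 (α = 8): (8−9)(8−3)(8−2)(8−12) = (−1)·5·6·(−4) = 120 ≡ 3, so v_3 = 3^{−1} = 9 (mod 13).
  i = 4 (α = 2): (2−9)(2−3)(2−8)(2−12) = (−7)·(−1)·(−6)·(−10) = 420 ≡ 4, so v_4 = 4^{−1} = 10 (mod 13).
  i = 5 (α = 12): (12−9)(12−3)(12−8)(12−2) = 3·9·4·10 = 1080 ≡ 1, so v_5 = 1^{−1} = 1 (mod 13).
  v = [10, 9, 9, 10, 1].
Step 2: syndromes of r = [1, 6, 9, 9, 5] (all sums mod 13).
  S_0 = Σ v_i r_i = 10·1 + 9·6 + 9·9 + 10·9 + 1·5 = 240 ≡ 6.
  S_1 = Σ v_i α_i r_i = 10·9·1 + 9·3·6 + 9·8·9 + 10·2·9 + 1·12·5 = 1140 ≡ 9.
  α_i^2 mod 13 = [3, 9, 12, 4, 1].
  S_2 = Σ v_i α_i^2 r_i = 10·3·1 + 9·9·6 + 9·12·9 + 10·4·9 + 1·1·5 = 1853 ≡ 7.
  S = (6, 9, 7) ≠ 0, so r is not a codeword (an error is present).
Step 3: locate the error. For a single error e at position i, S_ℓ = v_i·e·α_i^ℓ, so α_err = S_1/S_0.
  S_0^{−1} = 6^{−1} = 11 (mod 13), so α_err = 9·11 = 99 ≡ 8 = α_3. Error position i = 3.
  Consistency check: S_2/S_1 = 7·3 = 21 ≡ 8 = α_err ✓ (single-error assumption holds).
Step 4: error magnitude e = S_0/v_3 = S_0·∏_{j≠3}(α_3 − α_j) = 6·3 = 18 ≡ 5 (mod 13).
Step 5: correct position 3: c_3 = r_3 − e = 9 − 5 ≡ 4 (mod 13). Hence c = [1, 6, 4, 9, 5].
  Check: interpolating c through the α_i gives m(x) = 2 + 10·x (degree < 2) with m(α_i) = c_i for every i, so c is indeed a codeword.


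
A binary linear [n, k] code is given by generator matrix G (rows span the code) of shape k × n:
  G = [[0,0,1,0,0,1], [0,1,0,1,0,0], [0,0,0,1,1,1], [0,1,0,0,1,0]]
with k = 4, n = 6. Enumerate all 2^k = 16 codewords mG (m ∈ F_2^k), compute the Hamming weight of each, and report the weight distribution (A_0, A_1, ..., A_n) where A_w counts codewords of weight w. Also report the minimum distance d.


Weight distribution: A_0 = 1, A_1 = 2, A_2 = 4, A_3 = 6, A_4 = 3. Minimum distance d = 1.

Enumerate all 2^4 = 16 messages m ∈ F_2^4.
For each, compute codeword c = mG in F_2^6, then tally its weight.
  m = 0000 → c = 000000, weight = 0.
  m = 1000 → c = 001001, weight = 2.
  m = 0100 → c = 010100, weight = 2.
  m = 1100 → c = 011101, weight = 4.
  m = 0010 → c = 000111, weight = 3.
  m = 1010 → c = 001110, weight = 3.
  m = 0110 → c = 010011, weight = 3.
  m = 1110 → c = 011010, weight = 3.
  m = 0001 → c = 010010, weight = 2.
  m = 1001 → c = 011011, weight = 4.
  m = 0101 → c = 000110, weight = 2.
  m = 1101 → c = 001111, weight = 4.
  m = 0011 → c = 010101, weight = 3.
  m = 1011 → c = 011100, weight = 3.
  m = 0111 → c = 000001, weight = 1.
  m = 1111 → c = 001000, weight = 1.
Tally weights:
  weight 0: 1 codewords.
  weight 1: 2 codewords.
  weight 2: 4 codewords.
  weight 3: 6 codewords.
  weight 4: 3 codewords.
Minimum distance d = smallest w > 0 with A_w > 0 = 1.
Sanity: Σ A_w = 16 = 2^4 = 16 ✓.


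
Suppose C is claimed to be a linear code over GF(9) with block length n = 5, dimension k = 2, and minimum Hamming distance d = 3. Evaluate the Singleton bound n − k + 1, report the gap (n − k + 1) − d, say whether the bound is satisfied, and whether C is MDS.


Singleton RHS = n − k + 1 = 4, slack = 1, bound satisfied, not MDS.

Singleton bound: d ≤ n − k + 1.
Here n = 5, k = 2, so n − k + 1 = 4.
Given d = 3, check d ≤ 4: YES.
Slack = (n − k + 1) − d = 1.
The code is NOT MDS (slack = 1 > 0).
Description: the claimed parameters are [5, 2, 3]_9; such a code would be non-MDS.


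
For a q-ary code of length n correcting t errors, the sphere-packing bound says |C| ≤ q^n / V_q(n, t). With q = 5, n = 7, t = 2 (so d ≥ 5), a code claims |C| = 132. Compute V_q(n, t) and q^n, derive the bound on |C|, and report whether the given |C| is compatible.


V_q(n, t) = 365, q^n = 78125, Hamming bound = 214, |C| = 132 ≤ bound (satisfied).

Step 1: Compute V_q(n, t) = Σ_{j=0}^2 C(n, j) (q−1)^j.
  j = 0: C(7,0)·(4)^0 = 1·1 = 1.
  j = 1: C(7,1)·(4)^1 = 7·4 = 28.
  j = 2: C(7,2)·(4)^2 = 21·16 = 336.
  V_q(n, t) = 1 + 28 + 336 = 365.
Step 2: q^n = 5^7 = 78125.
Step 3: Hamming bound ⌊q^n / V_q(n,t)⌋ = ⌊78125/365⌋ = 214.
Step 4: Compare |C| = 132 to 214: satisfied.
The claimed |C| lies below the Hamming bound.
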